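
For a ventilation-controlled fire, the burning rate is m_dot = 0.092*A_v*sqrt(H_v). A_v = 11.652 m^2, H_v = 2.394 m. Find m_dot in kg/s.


sqrt(H_v) = 1.5473
m_dot = 0.092 * 11.652 * 1.5473 = 1.6586 kg/s

1.6586 kg/s


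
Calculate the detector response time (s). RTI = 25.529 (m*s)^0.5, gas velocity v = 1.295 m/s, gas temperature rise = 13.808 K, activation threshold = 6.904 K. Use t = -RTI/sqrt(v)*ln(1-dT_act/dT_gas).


dT_act/dT_gas = 0.5
ln(1 - 0.5) = -0.69315
t = -25.529 / sqrt(1.295) * -0.69315 = 15.550 s

15.550 s


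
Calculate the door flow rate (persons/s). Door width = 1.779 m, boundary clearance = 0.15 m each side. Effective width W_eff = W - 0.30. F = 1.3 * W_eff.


W_eff = 1.779 - 0.30 = 1.479 m
F = 1.3 * 1.479 = 1.9227 persons/s

1.9227 persons/s


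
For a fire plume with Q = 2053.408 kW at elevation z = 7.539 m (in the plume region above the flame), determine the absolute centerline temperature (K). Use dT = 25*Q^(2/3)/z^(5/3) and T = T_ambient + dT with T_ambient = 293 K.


Q^(2/3) = 161.55
z^(5/3) = 28.986
dT = 25 * 161.55 / 28.986 = 139.34 K
T = 293 + 139.34 = 432.34 K

432.34 K


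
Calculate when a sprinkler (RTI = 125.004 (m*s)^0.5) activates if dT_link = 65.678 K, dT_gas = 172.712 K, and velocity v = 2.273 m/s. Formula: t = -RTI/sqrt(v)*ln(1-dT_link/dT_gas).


dT_link/dT_gas = 0.38027
ln(1 - 0.38027) = -0.47848
t = -125.004 / sqrt(2.273) * -0.47848 = 39.672 s

39.672 s


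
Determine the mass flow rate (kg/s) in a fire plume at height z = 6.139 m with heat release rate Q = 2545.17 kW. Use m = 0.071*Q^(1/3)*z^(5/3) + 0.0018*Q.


Q^(1/3) = 13.653
z^(5/3) = 20.582
First term = 0.071 * 13.653 * 20.582 = 19.952
Second term = 0.0018 * 2545.17 = 4.5813
m = 24.534 kg/s

24.534 kg/s


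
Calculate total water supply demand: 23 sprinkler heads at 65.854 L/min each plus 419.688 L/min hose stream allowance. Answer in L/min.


Sprinkler demand = 23 * 65.854 = 1514.642 L/min
Total = 1514.642 + 419.688 = 1934.33 L/min

1934.33 L/min


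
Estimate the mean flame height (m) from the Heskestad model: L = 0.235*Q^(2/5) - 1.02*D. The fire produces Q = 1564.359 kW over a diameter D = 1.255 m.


Q^(2/5) = 18.955
0.235 * Q^(2/5) = 4.4545
1.02 * D = 1.2801
L = 3.1744 m

3.1744 m


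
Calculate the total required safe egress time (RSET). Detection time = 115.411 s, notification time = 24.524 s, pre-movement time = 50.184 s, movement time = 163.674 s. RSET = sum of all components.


Total = 115.411 + 24.524 + 50.184 + 163.674 = 353.793 s

353.793 s


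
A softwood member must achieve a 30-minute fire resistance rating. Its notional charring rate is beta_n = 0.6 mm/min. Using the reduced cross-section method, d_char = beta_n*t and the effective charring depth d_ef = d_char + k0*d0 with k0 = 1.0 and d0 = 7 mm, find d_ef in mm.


d_char = 0.6 * 30 = 18 mm
d_ef = 18 + 1.0*7 = 25 mm

25 mm


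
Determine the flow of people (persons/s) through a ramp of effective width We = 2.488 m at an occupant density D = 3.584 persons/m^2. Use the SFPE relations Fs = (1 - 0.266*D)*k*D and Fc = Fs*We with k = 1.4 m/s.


1 - 0.266*D = 1 - 0.266*3.584 = 0.046656
Fs = 0.046656 * 1.4 * 3.584 = 0.23410 persons/(s*m)
Fc = 0.23410 * 2.488 = 0.58244 persons/s

0.58244 persons/s


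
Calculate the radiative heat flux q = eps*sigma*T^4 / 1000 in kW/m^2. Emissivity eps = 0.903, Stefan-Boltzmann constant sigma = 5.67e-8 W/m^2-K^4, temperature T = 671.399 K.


T^4 = 2.0320e+11
q = 0.903 * 5.67e-8 * 2.0320e+11 / 1000 = 10.404 kW/m^2

10.404 kW/m^2


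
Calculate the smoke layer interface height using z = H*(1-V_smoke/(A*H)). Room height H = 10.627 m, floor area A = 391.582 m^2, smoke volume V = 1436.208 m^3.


V/(A*H) = 0.34513
1 - 0.34513 = 0.65487
z = 10.627 * 0.65487 = 6.9593 m

6.9593 m


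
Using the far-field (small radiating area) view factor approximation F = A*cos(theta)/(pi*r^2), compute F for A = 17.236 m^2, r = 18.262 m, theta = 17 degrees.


cos(17 deg) = 0.95630
pi*r^2 = 1047.7
F = 17.236 * 0.95630 / 1047.7 = 0.015732

0.015732


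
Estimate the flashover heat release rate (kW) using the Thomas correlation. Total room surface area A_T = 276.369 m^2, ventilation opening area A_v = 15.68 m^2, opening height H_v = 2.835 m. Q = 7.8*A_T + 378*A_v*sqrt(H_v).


7.8*A_T = 2155.7
sqrt(H_v) = 1.6837
378*A_v*sqrt(H_v) = 9979.6
Q = 2155.7 + 9979.6 = 12135 kW

12135 kW


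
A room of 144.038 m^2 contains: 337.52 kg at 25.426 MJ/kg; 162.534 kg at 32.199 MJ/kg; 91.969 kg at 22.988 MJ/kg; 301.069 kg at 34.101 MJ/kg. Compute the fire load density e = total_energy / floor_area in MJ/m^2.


Total energy = 337.52*25.426 + 162.534*32.199 + 91.969*22.988 + 301.069*34.101
= 8581.784 + 5233.432 + 2114.183 + 10266.75
= 26196.15 MJ
e = 26196.15 / 144.038 = 181.87 MJ/m^2

181.87 MJ/m^2


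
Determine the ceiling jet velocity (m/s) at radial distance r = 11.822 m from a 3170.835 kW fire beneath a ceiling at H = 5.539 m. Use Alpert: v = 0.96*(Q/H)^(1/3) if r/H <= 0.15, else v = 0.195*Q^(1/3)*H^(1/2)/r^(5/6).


r/H = 11.822 / 5.539 = 2.1343
r/H > 0.15, so v = 0.195*Q^(1/3)*H^(1/2)/r^(5/6)
Q^(1/3) = 14.691
H^(1/2) = 2.3535
r^(5/6) = 7.8327
v = 0.195 * 14.691 * 2.3535 / 7.8327 = 0.86079 m/s

0.86079 m/s


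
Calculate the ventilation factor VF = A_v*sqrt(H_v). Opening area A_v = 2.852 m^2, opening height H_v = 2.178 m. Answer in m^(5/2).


sqrt(H_v) = 1.4758
VF = 2.852 * 1.4758 = 4.2090 m^(5/2)

4.2090 m^(5/2)


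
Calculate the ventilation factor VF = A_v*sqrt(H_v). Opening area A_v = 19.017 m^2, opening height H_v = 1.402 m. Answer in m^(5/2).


sqrt(H_v) = 1.1841
VF = 19.017 * 1.1841 = 22.517 m^(5/2)

22.517 m^(5/2)


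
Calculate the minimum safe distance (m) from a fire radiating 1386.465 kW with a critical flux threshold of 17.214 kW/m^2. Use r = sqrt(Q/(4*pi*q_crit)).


4*pi*q_crit = 216.32
Q/(4*pi*q_crit) = 6.4094
r = sqrt(6.4094) = 2.5317 m

2.5317 m


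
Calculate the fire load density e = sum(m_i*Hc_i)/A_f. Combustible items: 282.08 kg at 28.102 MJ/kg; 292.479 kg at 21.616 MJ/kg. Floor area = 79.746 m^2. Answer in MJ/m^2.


Total energy = 282.08*28.102 + 292.479*21.616
= 7927.012 + 6322.226
= 14249.24 MJ
e = 14249.24 / 79.746 = 178.68 MJ/m^2

178.68 MJ/m^2


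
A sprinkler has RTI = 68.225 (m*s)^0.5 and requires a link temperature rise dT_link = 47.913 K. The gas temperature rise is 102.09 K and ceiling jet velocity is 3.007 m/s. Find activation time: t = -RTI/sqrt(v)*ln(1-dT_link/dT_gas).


dT_link/dT_gas = 0.46932
ln(1 - 0.46932) = -0.63360
t = -68.225 / sqrt(3.007) * -0.63360 = 24.928 s

24.928 s


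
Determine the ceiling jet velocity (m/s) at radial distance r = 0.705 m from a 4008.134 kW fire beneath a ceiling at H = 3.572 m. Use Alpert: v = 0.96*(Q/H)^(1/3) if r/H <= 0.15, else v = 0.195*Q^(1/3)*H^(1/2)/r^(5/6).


r/H = 0.705 / 3.572 = 0.19737
r/H > 0.15, so v = 0.195*Q^(1/3)*H^(1/2)/r^(5/6)
Q^(1/3) = 15.885
H^(1/2) = 1.8900
r^(5/6) = 0.74729
v = 0.195 * 15.885 * 1.8900 / 0.74729 = 7.8339 m/s

7.8339 m/s


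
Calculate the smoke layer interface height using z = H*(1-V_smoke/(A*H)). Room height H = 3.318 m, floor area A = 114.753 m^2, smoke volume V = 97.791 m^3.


V/(A*H) = 0.25684
1 - 0.25684 = 0.74316
z = 3.318 * 0.74316 = 2.4658 m

2.4658 m


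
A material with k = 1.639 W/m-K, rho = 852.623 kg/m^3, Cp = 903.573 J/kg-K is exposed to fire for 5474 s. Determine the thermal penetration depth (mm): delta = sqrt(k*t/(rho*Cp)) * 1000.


alpha = 1.639 / (852.623 * 903.573) = 2.1274e-06 m^2/s
alpha * t = 0.011646
delta = sqrt(0.011646) * 1000 = 107.91 mm

107.91 mm


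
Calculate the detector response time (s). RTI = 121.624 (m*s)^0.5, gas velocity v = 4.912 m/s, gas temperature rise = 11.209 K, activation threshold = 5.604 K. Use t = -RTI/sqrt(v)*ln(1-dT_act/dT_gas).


dT_act/dT_gas = 0.49996
ln(1 - 0.49996) = -0.69306
t = -121.624 / sqrt(4.912) * -0.69306 = 38.033 s

38.033 s


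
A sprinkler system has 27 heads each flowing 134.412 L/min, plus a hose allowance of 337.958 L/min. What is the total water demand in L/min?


Sprinkler demand = 27 * 134.412 = 3629.124 L/min
Total = 3629.124 + 337.958 = 3967.082 L/min

3967.082 L/min


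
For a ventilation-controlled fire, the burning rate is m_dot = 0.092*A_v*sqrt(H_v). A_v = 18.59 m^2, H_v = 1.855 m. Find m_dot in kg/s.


sqrt(H_v) = 1.3620
m_dot = 0.092 * 18.59 * 1.3620 = 2.3294 kg/s

2.3294 kg/s


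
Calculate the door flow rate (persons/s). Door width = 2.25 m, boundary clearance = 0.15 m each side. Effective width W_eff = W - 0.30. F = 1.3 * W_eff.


W_eff = 2.25 - 0.30 = 1.95 m
F = 1.3 * 1.95 = 2.535 persons/s

2.535 persons/s


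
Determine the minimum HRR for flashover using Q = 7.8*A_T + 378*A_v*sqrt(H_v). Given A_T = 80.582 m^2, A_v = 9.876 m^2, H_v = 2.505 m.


7.8*A_T = 628.54
sqrt(H_v) = 1.5827
378*A_v*sqrt(H_v) = 5908.5
Q = 628.54 + 5908.5 = 6537.0 kW

6537.0 kW


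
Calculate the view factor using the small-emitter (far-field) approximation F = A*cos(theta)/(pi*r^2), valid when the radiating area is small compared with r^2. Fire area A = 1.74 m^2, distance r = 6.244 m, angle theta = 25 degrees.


cos(25 deg) = 0.90631
pi*r^2 = 122.48
F = 1.74 * 0.90631 / 122.48 = 0.012875

0.012875


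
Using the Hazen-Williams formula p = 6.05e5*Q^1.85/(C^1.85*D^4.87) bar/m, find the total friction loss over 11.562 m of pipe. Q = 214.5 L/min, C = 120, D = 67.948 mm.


Q^1.85 = 20566
C^1.85 = 7022.4
D^4.87 = 8.3695e+08
p/m = 0.0021169 bar/m
p_total = 0.0021169 * 11.562 = 0.024476 bar

0.024476 bar


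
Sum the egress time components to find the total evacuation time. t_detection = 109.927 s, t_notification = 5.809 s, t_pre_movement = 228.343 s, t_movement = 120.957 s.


Total = 109.927 + 5.809 + 228.343 + 120.957 = 465.036 s

465.036 s


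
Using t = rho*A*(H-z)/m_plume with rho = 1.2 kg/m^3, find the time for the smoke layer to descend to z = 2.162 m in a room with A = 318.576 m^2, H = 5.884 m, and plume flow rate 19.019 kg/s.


H - z = 3.722 m
t = 1.2 * 318.576 * 3.722 / 19.019 = 74.814 s

74.814 s


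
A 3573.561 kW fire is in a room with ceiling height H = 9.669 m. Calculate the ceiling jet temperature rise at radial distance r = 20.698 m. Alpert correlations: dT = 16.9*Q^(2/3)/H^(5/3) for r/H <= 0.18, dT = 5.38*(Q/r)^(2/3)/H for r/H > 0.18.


r/H = 20.698 / 9.669 = 2.1407
r/H > 0.18, so dT = 5.38*(Q/r)^(2/3)/H
Q/r = 172.65
(Q/r)^(2/3) = 31.006
dT = 5.38 * 31.006 / 9.669 = 17.252 K

17.252 K


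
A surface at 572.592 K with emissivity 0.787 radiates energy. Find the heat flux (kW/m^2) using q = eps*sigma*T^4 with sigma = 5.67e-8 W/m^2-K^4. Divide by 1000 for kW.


T^4 = 1.0749e+11
q = 0.787 * 5.67e-8 * 1.0749e+11 / 1000 = 4.7967 kW/m^2

4.7967 kW/m^2


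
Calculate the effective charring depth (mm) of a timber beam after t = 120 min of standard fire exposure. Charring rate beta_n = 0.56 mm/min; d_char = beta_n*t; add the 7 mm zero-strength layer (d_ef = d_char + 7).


d_char = 0.56 * 120 = 67.2 mm
d_ef = 67.2 + 1.0*7 = 74.2 mm

74.2 mm


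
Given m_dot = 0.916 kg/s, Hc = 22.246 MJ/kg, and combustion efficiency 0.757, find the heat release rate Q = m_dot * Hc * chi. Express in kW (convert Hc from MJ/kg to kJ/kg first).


Hc = 22.246 MJ/kg = 22.246 * 1000 kJ/kg = 22246 kJ/kg
Q = 0.916 kg/s * 22246 kJ/kg * 0.757 = 15426 kW

15426 kW


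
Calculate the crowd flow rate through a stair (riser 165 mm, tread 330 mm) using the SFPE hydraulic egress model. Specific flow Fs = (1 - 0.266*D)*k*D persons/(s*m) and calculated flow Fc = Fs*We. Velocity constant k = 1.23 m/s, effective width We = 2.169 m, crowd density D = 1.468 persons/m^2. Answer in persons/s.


1 - 0.266*D = 1 - 0.266*1.468 = 0.60951
Fs = 0.60951 * 1.23 * 1.468 = 1.1006 persons/(s*m)
Fc = 1.1006 * 2.169 = 2.3871 persons/s

2.3871 persons/s


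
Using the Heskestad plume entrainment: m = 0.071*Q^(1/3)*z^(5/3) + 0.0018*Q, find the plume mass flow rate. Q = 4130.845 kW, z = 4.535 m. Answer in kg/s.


Q^(1/3) = 16.045
z^(5/3) = 12.425
First term = 0.071 * 16.045 * 12.425 = 14.155
Second term = 0.0018 * 4130.845 = 7.4355
m = 21.590 kg/s

21.590 kg/s


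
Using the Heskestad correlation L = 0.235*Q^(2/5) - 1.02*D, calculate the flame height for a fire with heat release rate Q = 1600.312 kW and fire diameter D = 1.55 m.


Q^(2/5) = 19.129
0.235 * Q^(2/5) = 4.4952
1.02 * D = 1.581
L = 2.9142 m

2.9142 m


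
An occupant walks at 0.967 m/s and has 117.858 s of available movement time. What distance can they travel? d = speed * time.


d = 0.967 * 117.858 = 113.97 m

113.97 m


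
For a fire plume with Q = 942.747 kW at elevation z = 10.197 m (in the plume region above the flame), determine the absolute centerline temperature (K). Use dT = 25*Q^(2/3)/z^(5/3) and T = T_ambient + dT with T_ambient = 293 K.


Q^(2/3) = 96.146
z^(5/3) = 47.950
dT = 25 * 96.146 / 47.950 = 50.128 K
T = 293 + 50.128 = 343.13 K

343.13 K


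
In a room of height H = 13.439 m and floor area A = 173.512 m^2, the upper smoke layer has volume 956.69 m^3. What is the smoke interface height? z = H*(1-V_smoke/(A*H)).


V/(A*H) = 0.41027
1 - 0.41027 = 0.58973
z = 13.439 * 0.58973 = 7.9253 m

7.9253 m


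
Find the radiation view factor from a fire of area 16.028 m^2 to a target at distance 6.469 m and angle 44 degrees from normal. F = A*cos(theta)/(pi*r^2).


cos(44 deg) = 0.71934
pi*r^2 = 131.47
F = 16.028 * 0.71934 / 131.47 = 0.087698

0.087698


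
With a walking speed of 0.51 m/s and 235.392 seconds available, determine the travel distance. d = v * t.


d = 0.51 * 235.392 = 120.05 m

120.05 m


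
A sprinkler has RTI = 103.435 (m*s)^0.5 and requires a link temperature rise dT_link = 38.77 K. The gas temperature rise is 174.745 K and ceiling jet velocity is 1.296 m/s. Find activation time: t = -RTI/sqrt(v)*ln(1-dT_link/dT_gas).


dT_link/dT_gas = 0.22187
ln(1 - 0.22187) = -0.25086
t = -103.435 / sqrt(1.296) * -0.25086 = 22.792 s

22.792 s


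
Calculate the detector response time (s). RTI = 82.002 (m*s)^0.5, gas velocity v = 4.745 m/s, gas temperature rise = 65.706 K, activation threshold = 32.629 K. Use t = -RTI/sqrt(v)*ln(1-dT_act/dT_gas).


dT_act/dT_gas = 0.49659
ln(1 - 0.49659) = -0.68635
t = -82.002 / sqrt(4.745) * -0.68635 = 25.838 s

25.838 s


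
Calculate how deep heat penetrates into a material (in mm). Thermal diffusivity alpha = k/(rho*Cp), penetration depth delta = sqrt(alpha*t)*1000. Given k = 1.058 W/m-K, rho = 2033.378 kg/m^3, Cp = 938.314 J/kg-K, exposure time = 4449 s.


alpha = 1.058 / (2033.378 * 938.314) = 5.5452e-07 m^2/s
alpha * t = 0.0024671
delta = sqrt(0.0024671) * 1000 = 49.670 mm

49.670 mm


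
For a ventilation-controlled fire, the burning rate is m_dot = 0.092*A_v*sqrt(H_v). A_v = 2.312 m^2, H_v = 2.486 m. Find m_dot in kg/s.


sqrt(H_v) = 1.5767
m_dot = 0.092 * 2.312 * 1.5767 = 0.33537 kg/s

0.33537 kg/s


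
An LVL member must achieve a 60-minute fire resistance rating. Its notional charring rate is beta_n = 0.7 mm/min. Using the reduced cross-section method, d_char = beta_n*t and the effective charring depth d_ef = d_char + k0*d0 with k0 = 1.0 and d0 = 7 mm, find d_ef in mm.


d_char = 0.7 * 60 = 42 mm
d_ef = 42 + 1.0*7 = 49 mm

49 mm


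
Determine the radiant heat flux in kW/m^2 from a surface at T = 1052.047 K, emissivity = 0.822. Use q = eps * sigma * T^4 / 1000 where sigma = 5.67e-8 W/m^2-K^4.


T^4 = 1.2250e+12
q = 0.822 * 5.67e-8 * 1.2250e+12 / 1000 = 57.095 kW/m^2

57.095 kW/m^2


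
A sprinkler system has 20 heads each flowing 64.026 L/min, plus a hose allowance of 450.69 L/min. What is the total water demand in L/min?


Sprinkler demand = 20 * 64.026 = 1280.52 L/min
Total = 1280.52 + 450.69 = 1731.21 L/min

1731.21 L/min


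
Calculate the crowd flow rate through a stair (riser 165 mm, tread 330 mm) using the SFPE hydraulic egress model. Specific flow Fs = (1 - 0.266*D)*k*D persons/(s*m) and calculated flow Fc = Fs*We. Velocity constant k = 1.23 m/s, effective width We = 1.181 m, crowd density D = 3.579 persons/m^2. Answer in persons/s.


1 - 0.266*D = 1 - 0.266*3.579 = 0.047986
Fs = 0.047986 * 1.23 * 3.579 = 0.21124 persons/(s*m)
Fc = 0.21124 * 1.181 = 0.24948 persons/s

0.24948 persons/s


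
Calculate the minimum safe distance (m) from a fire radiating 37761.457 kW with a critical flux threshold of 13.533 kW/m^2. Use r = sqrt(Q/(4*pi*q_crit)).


4*pi*q_crit = 170.06
Q/(4*pi*q_crit) = 222.05
r = sqrt(222.05) = 14.901 m

14.901 m


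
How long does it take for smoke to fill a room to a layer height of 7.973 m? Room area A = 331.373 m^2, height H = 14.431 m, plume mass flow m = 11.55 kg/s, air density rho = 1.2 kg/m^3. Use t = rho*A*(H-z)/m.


H - z = 6.458 m
t = 1.2 * 331.373 * 6.458 / 11.55 = 222.34 s

222.34 s


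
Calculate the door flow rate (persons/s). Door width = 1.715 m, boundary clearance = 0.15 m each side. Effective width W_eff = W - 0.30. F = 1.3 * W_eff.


W_eff = 1.715 - 0.30 = 1.415 m
F = 1.3 * 1.415 = 1.8395 persons/s

1.8395 persons/s


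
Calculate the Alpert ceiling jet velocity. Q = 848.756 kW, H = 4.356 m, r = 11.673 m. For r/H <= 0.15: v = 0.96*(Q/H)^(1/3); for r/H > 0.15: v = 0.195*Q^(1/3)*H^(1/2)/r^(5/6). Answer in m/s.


r/H = 11.673 / 4.356 = 2.6798
r/H > 0.15, so v = 0.195*Q^(1/3)*H^(1/2)/r^(5/6)
Q^(1/3) = 9.4681
H^(1/2) = 2.0871
r^(5/6) = 7.7503
v = 0.195 * 9.4681 * 2.0871 / 7.7503 = 0.49719 m/s

0.49719 m/s


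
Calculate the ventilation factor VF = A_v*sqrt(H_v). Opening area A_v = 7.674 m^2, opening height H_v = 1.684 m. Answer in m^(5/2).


sqrt(H_v) = 1.2977
VF = 7.674 * 1.2977 = 9.9585 m^(5/2)

9.9585 m^(5/2)


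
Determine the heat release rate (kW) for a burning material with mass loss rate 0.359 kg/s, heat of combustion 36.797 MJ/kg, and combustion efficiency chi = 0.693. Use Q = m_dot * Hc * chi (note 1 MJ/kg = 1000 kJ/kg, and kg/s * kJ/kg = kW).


Hc = 36.797 MJ/kg = 36.797 * 1000 kJ/kg = 36797 kJ/kg
Q = 0.359 kg/s * 36797 kJ/kg * 0.693 = 9154.6 kW

9154.6 kW


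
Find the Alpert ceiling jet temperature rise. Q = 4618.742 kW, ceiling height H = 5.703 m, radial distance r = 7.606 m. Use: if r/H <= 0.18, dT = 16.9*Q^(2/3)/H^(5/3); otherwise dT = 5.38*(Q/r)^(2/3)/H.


r/H = 7.606 / 5.703 = 1.3337
r/H > 0.18, so dT = 5.38*(Q/r)^(2/3)/H
Q/r = 607.25
(Q/r)^(2/3) = 71.710
dT = 5.38 * 71.710 / 5.703 = 67.648 K

67.648 K


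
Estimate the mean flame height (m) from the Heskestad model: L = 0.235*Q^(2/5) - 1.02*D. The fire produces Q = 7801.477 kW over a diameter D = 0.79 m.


Q^(2/5) = 36.047
0.235 * Q^(2/5) = 8.4711
1.02 * D = 0.80580
L = 7.6653 m

7.6653 m


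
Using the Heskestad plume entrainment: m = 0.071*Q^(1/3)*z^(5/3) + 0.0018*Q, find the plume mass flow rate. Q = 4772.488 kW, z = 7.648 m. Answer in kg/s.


Q^(1/3) = 16.836
z^(5/3) = 29.688
First term = 0.071 * 16.836 * 29.688 = 35.488
Second term = 0.0018 * 4772.488 = 8.5905
m = 44.079 kg/s

44.079 kg/s


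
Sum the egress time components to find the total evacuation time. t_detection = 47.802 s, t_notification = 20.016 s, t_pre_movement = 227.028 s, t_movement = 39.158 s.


Total = 47.802 + 20.016 + 227.028 + 39.158 = 334.004 s

334.004 s


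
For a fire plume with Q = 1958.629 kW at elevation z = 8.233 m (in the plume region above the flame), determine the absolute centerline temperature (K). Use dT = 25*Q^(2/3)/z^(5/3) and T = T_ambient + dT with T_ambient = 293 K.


Q^(2/3) = 156.54
z^(5/3) = 33.568
dT = 25 * 156.54 / 33.568 = 116.59 K
T = 293 + 116.59 = 409.59 K

409.59 K


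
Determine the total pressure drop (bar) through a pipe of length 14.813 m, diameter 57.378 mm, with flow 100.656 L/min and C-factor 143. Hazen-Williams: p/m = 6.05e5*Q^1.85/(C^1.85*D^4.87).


Q^1.85 = 5072.9
C^1.85 = 9713.4
D^4.87 = 3.6736e+08
p/m = 0.00086010 bar/m
p_total = 0.00086010 * 14.813 = 0.012741 bar

0.012741 bar


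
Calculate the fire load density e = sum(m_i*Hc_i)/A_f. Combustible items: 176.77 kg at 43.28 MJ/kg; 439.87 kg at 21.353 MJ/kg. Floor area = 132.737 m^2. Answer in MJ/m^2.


Total energy = 176.77*43.28 + 439.87*21.353
= 7650.606 + 9392.544
= 17043.15 MJ
e = 17043.15 / 132.737 = 128.40 MJ/m^2

128.40 MJ/m^2


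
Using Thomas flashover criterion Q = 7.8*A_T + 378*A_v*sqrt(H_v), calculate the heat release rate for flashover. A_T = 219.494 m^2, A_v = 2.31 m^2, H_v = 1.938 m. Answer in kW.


7.8*A_T = 1712.1
sqrt(H_v) = 1.3921
378*A_v*sqrt(H_v) = 1215.6
Q = 1712.1 + 1215.6 = 2927.6 kW

2927.6 kW


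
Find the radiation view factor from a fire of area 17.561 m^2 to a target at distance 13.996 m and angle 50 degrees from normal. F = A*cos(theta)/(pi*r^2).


cos(50 deg) = 0.64279
pi*r^2 = 615.40
F = 17.561 * 0.64279 / 615.40 = 0.018343

0.018343


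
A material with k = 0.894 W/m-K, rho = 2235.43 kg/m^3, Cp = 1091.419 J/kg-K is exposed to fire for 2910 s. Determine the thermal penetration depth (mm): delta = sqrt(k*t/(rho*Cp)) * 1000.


alpha = 0.894 / (2235.43 * 1091.419) = 3.6642e-07 m^2/s
alpha * t = 0.0010663
delta = sqrt(0.0010663) * 1000 = 32.654 mm

32.654 mm


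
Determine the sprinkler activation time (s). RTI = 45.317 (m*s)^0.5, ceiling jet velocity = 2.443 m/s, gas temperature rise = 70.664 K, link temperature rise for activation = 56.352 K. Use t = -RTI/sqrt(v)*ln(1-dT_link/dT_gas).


dT_link/dT_gas = 0.79746
ln(1 - 0.79746) = -1.5968
t = -45.317 / sqrt(2.443) * -1.5968 = 46.298 s

46.298 s


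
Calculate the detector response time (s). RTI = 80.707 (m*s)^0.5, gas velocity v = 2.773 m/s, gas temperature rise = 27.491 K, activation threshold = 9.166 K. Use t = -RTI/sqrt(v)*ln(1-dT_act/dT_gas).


dT_act/dT_gas = 0.33342
ln(1 - 0.33342) = -0.40559
t = -80.707 / sqrt(2.773) * -0.40559 = 19.657 s

19.657 s


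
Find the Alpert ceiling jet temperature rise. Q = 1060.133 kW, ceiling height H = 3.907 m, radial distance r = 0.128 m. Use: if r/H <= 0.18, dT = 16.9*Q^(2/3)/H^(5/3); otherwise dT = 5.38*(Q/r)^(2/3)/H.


r/H = 0.128 / 3.907 = 0.032762
r/H <= 0.18, so dT = 16.9*Q^(2/3)/H^(5/3)
Q^(2/3) = 103.97
H^(5/3) = 9.6918
dT = 16.9 * 103.97 / 9.6918 = 181.30 K

181.30 K


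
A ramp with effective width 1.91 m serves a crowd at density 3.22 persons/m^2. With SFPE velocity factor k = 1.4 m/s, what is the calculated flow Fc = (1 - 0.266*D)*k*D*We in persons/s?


1 - 0.266*D = 1 - 0.266*3.22 = 0.14348
Fs = 0.14348 * 1.4 * 3.22 = 0.64681 persons/(s*m)
Fc = 0.64681 * 1.91 = 1.2354 persons/s

1.2354 persons/s


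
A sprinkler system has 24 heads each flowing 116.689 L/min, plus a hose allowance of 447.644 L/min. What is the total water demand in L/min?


Sprinkler demand = 24 * 116.689 = 2800.536 L/min
Total = 2800.536 + 447.644 = 3248.18 L/min

3248.18 L/min


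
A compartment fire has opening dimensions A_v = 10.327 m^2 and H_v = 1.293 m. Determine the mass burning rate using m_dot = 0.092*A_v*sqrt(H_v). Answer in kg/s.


sqrt(H_v) = 1.1371
m_dot = 0.092 * 10.327 * 1.1371 = 1.0803 kg/s

1.0803 kg/s


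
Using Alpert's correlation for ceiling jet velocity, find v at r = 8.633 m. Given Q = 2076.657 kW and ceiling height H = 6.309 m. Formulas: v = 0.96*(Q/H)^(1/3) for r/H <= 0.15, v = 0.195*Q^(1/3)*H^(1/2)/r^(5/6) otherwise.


r/H = 8.633 / 6.309 = 1.3684
r/H > 0.15, so v = 0.195*Q^(1/3)*H^(1/2)/r^(5/6)
Q^(1/3) = 12.758
H^(1/2) = 2.5118
r^(5/6) = 6.0275
v = 0.195 * 12.758 * 2.5118 / 6.0275 = 1.0367 m/s

1.0367 m/s


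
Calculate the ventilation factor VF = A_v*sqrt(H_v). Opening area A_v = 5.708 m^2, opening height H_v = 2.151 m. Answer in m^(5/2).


sqrt(H_v) = 1.4666
VF = 5.708 * 1.4666 = 8.3715 m^(5/2)

8.3715 m^(5/2)


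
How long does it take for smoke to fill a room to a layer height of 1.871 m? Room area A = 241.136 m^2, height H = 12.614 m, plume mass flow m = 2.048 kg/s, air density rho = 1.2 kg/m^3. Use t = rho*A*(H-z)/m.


H - z = 10.743 m
t = 1.2 * 241.136 * 10.743 / 2.048 = 1517.9 s

1517.9 s


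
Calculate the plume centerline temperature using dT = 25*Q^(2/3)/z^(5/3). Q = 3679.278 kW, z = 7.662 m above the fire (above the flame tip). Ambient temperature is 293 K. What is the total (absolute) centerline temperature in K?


Q^(2/3) = 238.33
z^(5/3) = 29.779
dT = 25 * 238.33 / 29.779 = 200.08 K
T = 293 + 200.08 = 493.08 K

493.08 K


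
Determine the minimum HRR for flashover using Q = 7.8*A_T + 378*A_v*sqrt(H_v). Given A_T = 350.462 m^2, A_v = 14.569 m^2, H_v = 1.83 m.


7.8*A_T = 2733.6
sqrt(H_v) = 1.3528
378*A_v*sqrt(H_v) = 7449.8
Q = 2733.6 + 7449.8 = 10183 kW

10183 kW


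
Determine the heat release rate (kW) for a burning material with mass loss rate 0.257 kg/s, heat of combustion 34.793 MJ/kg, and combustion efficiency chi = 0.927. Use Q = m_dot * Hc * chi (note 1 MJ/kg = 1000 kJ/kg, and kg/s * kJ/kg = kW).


Hc = 34.793 MJ/kg = 34.793 * 1000 kJ/kg = 34793 kJ/kg
Q = 0.257 kg/s * 34793 kJ/kg * 0.927 = 8289.0 kW

8289.0 kW


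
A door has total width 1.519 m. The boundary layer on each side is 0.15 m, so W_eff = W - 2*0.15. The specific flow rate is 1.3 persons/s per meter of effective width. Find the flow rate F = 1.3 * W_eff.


W_eff = 1.519 - 0.30 = 1.219 m
F = 1.3 * 1.219 = 1.5847 persons/s

1.5847 persons/s


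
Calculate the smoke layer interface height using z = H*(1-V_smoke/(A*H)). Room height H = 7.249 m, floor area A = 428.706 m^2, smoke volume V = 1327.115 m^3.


V/(A*H) = 0.42704
1 - 0.42704 = 0.57296
z = 7.249 * 0.57296 = 4.1534 m

4.1534 m


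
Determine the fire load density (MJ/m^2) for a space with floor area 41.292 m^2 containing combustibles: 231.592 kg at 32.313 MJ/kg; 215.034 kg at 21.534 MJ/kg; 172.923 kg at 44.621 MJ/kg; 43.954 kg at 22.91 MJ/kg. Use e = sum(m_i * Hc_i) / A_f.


Total energy = 231.592*32.313 + 215.034*21.534 + 172.923*44.621 + 43.954*22.91
= 7483.432 + 4630.542 + 7715.997 + 1006.986
= 20836.96 MJ
e = 20836.96 / 41.292 = 504.62 MJ/m^2

504.62 MJ/m^2


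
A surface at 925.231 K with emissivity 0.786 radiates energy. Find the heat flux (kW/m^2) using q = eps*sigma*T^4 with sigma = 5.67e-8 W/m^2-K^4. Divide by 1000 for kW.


T^4 = 7.3283e+11
q = 0.786 * 5.67e-8 * 7.3283e+11 / 1000 = 32.659 kW/m^2

32.659 kW/m^2


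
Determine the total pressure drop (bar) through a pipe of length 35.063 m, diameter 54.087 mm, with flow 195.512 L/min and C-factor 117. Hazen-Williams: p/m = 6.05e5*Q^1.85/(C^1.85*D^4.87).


Q^1.85 = 17325
C^1.85 = 6701.1
D^4.87 = 2.7553e+08
p/m = 0.0056770 bar/m
p_total = 0.0056770 * 35.063 = 0.19905 bar

0.19905 bar


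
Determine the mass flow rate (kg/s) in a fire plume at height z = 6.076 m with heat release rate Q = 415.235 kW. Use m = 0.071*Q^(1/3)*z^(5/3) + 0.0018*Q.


Q^(1/3) = 7.4604
z^(5/3) = 20.232
First term = 0.071 * 7.4604 * 20.232 = 10.716
Second term = 0.0018 * 415.235 = 0.74742
m = 11.464 kg/s

11.464 kg/s


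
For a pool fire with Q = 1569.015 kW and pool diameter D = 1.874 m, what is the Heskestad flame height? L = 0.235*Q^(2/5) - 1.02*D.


Q^(2/5) = 18.978
0.235 * Q^(2/5) = 4.4598
1.02 * D = 1.9115
L = 2.5484 m

2.5484 m


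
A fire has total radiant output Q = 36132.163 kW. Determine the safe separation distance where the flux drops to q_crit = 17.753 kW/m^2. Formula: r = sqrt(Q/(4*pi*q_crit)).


4*pi*q_crit = 223.09
Q/(4*pi*q_crit) = 161.96
r = sqrt(161.96) = 12.726 m

12.726 m


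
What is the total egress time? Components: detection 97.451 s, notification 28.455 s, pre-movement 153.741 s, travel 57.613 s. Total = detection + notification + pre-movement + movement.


Total = 97.451 + 28.455 + 153.741 + 57.613 = 337.26 s

337.26 s


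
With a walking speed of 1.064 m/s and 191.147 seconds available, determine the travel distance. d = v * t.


d = 1.064 * 191.147 = 203.38 m

203.38 m


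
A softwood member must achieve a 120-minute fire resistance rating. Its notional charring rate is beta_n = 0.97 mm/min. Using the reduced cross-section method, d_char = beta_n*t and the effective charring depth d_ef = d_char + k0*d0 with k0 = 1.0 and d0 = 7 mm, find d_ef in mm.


d_char = 0.97 * 120 = 116.4 mm
d_ef = 116.4 + 1.0*7 = 123.4 mm

123.4 mm


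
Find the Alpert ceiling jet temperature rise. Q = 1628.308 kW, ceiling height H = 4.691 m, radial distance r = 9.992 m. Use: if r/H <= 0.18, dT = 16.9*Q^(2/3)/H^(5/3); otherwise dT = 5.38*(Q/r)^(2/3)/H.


r/H = 9.992 / 4.691 = 2.1300
r/H > 0.18, so dT = 5.38*(Q/r)^(2/3)/H
Q/r = 162.96
(Q/r)^(2/3) = 29.835
dT = 5.38 * 29.835 / 4.691 = 34.217 K

34.217 K


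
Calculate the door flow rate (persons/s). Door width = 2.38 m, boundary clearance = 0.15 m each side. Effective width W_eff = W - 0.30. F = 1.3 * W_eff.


W_eff = 2.38 - 0.30 = 2.08 m
F = 1.3 * 2.08 = 2.704 persons/s

2.704 persons/s


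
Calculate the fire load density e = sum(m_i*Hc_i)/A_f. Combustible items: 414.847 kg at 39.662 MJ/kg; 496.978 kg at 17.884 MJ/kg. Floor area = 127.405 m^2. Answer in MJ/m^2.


Total energy = 414.847*39.662 + 496.978*17.884
= 16453.66 + 8887.955
= 25341.62 MJ
e = 25341.62 / 127.405 = 198.91 MJ/m^2

198.91 MJ/m^2


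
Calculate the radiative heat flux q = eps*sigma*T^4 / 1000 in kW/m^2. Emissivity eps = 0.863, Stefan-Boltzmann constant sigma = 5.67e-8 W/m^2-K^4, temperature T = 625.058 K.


T^4 = 1.5264e+11
q = 0.863 * 5.67e-8 * 1.5264e+11 / 1000 = 7.4692 kW/m^2

7.4692 kW/m^2


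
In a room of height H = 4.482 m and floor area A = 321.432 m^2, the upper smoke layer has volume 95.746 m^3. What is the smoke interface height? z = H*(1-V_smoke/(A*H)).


V/(A*H) = 0.066460
1 - 0.066460 = 0.93354
z = 4.482 * 0.93354 = 4.1841 m

4.1841 m


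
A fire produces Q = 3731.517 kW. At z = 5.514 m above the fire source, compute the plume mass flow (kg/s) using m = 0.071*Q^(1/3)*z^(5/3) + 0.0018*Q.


Q^(1/3) = 15.511
z^(5/3) = 17.210
First term = 0.071 * 15.511 * 17.210 = 18.952
Second term = 0.0018 * 3731.517 = 6.7167
m = 25.669 kg/s

25.669 kg/s


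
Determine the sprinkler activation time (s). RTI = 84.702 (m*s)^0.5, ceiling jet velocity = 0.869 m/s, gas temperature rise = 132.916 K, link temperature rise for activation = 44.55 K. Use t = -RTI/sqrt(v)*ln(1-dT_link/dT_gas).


dT_link/dT_gas = 0.33517
ln(1 - 0.33517) = -0.40823
t = -84.702 / sqrt(0.869) * -0.40823 = 37.093 s

37.093 s


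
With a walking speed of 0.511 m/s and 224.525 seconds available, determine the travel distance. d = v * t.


d = 0.511 * 224.525 = 114.73 m

114.73 m


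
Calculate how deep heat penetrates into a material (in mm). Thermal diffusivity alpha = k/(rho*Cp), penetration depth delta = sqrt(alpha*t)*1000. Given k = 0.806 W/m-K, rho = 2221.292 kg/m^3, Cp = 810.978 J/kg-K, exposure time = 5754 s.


alpha = 0.806 / (2221.292 * 810.978) = 4.4743e-07 m^2/s
alpha * t = 0.0025745
delta = sqrt(0.0025745) * 1000 = 50.739 mm

50.739 mm


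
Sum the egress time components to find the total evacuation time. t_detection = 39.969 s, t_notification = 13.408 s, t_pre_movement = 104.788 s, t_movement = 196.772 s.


Total = 39.969 + 13.408 + 104.788 + 196.772 = 354.937 s

354.937 s


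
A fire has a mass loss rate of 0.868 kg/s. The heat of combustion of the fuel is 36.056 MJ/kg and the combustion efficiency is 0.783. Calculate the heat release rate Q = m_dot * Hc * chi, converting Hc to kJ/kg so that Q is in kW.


Hc = 36.056 MJ/kg = 36.056 * 1000 kJ/kg = 36056 kJ/kg
Q = 0.868 kg/s * 36056 kJ/kg * 0.783 = 24505 kW

24505 kW


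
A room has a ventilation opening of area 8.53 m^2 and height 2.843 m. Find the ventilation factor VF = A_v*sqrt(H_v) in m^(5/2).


sqrt(H_v) = 1.6861
VF = 8.53 * 1.6861 = 14.383 m^(5/2)

14.383 m^(5/2)


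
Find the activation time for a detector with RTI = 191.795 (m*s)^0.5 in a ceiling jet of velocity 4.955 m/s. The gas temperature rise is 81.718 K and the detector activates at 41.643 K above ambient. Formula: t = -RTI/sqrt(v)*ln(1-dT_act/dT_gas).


dT_act/dT_gas = 0.50959
ln(1 - 0.50959) = -0.71252
t = -191.795 / sqrt(4.955) * -0.71252 = 61.392 s

61.392 s


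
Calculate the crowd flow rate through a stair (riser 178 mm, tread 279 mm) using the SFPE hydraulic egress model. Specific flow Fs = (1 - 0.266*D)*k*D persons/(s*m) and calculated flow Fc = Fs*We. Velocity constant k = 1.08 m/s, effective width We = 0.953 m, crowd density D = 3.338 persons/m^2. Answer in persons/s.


1 - 0.266*D = 1 - 0.266*3.338 = 0.11209
Fs = 0.11209 * 1.08 * 3.338 = 0.40410 persons/(s*m)
Fc = 0.40410 * 0.953 = 0.38510 persons/s

0.38510 persons/s


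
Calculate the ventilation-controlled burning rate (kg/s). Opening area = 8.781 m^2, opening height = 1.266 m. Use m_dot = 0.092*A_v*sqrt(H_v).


sqrt(H_v) = 1.1252
m_dot = 0.092 * 8.781 * 1.1252 = 0.90897 kg/s

0.90897 kg/s


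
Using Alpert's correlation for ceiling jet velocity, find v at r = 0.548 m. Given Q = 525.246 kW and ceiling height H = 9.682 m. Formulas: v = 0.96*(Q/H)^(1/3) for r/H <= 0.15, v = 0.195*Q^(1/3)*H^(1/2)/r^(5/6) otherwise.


r/H = 0.548 / 9.682 = 0.056600
r/H <= 0.15, so v = 0.96*(Q/H)^(1/3)
Q/H = 54.250
(Q/H)^(1/3) = 3.7856
v = 0.96 * 3.7856 = 3.6342 m/s

3.6342 m/s


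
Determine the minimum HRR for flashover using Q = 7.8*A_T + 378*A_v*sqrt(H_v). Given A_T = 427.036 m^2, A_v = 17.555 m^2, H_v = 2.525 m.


7.8*A_T = 3330.9
sqrt(H_v) = 1.5890
378*A_v*sqrt(H_v) = 10544
Q = 3330.9 + 10544 = 13875 kW

13875 kW


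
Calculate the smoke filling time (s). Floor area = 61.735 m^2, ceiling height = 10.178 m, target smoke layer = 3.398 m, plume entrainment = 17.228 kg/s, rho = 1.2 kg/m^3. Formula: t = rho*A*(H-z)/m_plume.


H - z = 6.78 m
t = 1.2 * 61.735 * 6.78 / 17.228 = 29.155 s

29.155 s


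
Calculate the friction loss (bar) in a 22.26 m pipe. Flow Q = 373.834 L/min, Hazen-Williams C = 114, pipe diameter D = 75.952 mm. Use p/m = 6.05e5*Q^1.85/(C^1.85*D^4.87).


Q^1.85 = 57472
C^1.85 = 6386.7
D^4.87 = 1.4395e+09
p/m = 0.0037819 bar/m
p_total = 0.0037819 * 22.26 = 0.084185 bar

0.084185 bar


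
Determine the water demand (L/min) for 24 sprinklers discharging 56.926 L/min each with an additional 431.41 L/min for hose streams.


Sprinkler demand = 24 * 56.926 = 1366.224 L/min
Total = 1366.224 + 431.41 = 1797.634 L/min

1797.634 L/min


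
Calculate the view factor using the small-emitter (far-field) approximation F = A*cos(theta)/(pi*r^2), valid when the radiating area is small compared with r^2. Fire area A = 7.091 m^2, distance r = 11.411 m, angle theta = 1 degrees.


cos(1 deg) = 0.99985
pi*r^2 = 409.07
F = 7.091 * 0.99985 / 409.07 = 0.017332

0.017332


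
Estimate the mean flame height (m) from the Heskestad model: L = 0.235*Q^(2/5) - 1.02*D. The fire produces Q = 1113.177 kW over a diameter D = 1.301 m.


Q^(2/5) = 16.543
0.235 * Q^(2/5) = 3.8877
1.02 * D = 1.3270
L = 2.5607 m

2.5607 m


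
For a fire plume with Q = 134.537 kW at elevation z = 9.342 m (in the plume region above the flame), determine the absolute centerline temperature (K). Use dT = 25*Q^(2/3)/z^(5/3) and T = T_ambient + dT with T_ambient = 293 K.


Q^(2/3) = 26.256
z^(5/3) = 41.438
dT = 25 * 26.256 / 41.438 = 15.840 K
T = 293 + 15.840 = 308.84 K

308.84 K


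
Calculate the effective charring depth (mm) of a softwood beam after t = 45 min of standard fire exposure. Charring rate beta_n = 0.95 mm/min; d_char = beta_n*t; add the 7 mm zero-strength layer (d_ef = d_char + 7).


d_char = 0.95 * 45 = 42.75 mm
d_ef = 42.75 + 1.0*7 = 49.75 mm

49.75 mm


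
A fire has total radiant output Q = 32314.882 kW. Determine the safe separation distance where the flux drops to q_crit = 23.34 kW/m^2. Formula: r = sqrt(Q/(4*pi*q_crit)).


4*pi*q_crit = 293.30
Q/(4*pi*q_crit) = 110.18
r = sqrt(110.18) = 10.497 m

10.497 m


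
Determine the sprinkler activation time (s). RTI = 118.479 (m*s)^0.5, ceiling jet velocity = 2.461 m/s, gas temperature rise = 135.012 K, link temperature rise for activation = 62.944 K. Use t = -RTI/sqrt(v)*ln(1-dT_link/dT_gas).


dT_link/dT_gas = 0.46621
ln(1 - 0.46621) = -0.62775
t = -118.479 / sqrt(2.461) * -0.62775 = 47.411 s

47.411 s


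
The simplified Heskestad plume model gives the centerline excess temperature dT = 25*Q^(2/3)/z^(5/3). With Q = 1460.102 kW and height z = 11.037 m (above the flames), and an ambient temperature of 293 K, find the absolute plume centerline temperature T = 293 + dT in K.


Q^(2/3) = 128.70
z^(5/3) = 54.712
dT = 25 * 128.70 / 54.712 = 58.809 K
T = 293 + 58.809 = 351.81 K

351.81 K


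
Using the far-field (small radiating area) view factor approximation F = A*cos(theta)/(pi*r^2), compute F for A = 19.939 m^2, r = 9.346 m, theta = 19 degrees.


cos(19 deg) = 0.94552
pi*r^2 = 274.41
F = 19.939 * 0.94552 / 274.41 = 0.068702

0.068702


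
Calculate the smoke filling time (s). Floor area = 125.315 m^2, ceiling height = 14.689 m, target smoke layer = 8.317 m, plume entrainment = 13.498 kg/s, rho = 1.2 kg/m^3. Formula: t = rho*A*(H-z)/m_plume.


H - z = 6.372 m
t = 1.2 * 125.315 * 6.372 / 13.498 = 70.989 s

70.989 s


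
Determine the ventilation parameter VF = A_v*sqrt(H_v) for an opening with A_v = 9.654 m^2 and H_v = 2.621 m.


sqrt(H_v) = 1.6190
VF = 9.654 * 1.6190 = 15.629 m^(5/2)

15.629 m^(5/2)


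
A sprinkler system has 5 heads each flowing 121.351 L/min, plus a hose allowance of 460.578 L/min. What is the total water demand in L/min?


Sprinkler demand = 5 * 121.351 = 606.755 L/min
Total = 606.755 + 460.578 = 1067.333 L/min

1067.333 L/min


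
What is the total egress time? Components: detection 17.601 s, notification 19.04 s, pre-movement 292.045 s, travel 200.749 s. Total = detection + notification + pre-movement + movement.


Total = 17.601 + 19.04 + 292.045 + 200.749 = 529.435 s

529.435 s


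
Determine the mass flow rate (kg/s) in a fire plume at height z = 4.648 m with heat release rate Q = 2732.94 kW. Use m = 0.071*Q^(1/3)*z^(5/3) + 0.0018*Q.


Q^(1/3) = 13.981
z^(5/3) = 12.945
First term = 0.071 * 13.981 * 12.945 = 12.850
Second term = 0.0018 * 2732.94 = 4.9193
m = 17.770 kg/s

17.770 kg/s


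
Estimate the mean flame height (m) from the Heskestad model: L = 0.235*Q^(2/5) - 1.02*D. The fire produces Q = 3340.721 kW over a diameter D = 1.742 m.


Q^(2/5) = 25.677
0.235 * Q^(2/5) = 6.0340
1.02 * D = 1.7768
L = 4.2571 m

4.2571 m


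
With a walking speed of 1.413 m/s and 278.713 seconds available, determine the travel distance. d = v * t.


d = 1.413 * 278.713 = 393.82 m

393.82 m


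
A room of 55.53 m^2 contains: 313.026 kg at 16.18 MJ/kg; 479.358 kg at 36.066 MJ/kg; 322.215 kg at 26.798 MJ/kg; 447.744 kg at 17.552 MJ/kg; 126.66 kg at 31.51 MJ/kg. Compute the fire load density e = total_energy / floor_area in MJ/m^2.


Total energy = 313.026*16.18 + 479.358*36.066 + 322.215*26.798 + 447.744*17.552 + 126.66*31.51
= 5064.761 + 17288.53 + 8634.718 + 7858.803 + 3991.057
= 42837.86 MJ
e = 42837.86 / 55.53 = 771.44 MJ/m^2

771.44 MJ/m^2


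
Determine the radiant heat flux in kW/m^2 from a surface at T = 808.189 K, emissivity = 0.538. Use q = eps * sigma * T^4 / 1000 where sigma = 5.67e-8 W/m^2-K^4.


T^4 = 4.2663e+11
q = 0.538 * 5.67e-8 * 4.2663e+11 / 1000 = 13.014 kW/m^2

13.014 kW/m^2


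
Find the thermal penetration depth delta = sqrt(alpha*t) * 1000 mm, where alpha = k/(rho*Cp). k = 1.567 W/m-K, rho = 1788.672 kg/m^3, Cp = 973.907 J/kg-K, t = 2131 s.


alpha = 1.567 / (1788.672 * 973.907) = 8.9954e-07 m^2/s
alpha * t = 0.0019169
delta = sqrt(0.0019169) * 1000 = 43.783 mm

43.783 mm


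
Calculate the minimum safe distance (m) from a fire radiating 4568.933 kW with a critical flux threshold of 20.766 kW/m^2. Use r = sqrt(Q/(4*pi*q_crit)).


4*pi*q_crit = 260.95
Q/(4*pi*q_crit) = 17.509
r = sqrt(17.509) = 4.1843 m

4.1843 m


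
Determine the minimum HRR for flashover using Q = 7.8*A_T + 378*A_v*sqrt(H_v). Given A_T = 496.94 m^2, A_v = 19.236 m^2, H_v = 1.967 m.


7.8*A_T = 3876.132
sqrt(H_v) = 1.4025
378*A_v*sqrt(H_v) = 10198
Q = 3876.132 + 10198 = 14074 kW

14074 kW
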